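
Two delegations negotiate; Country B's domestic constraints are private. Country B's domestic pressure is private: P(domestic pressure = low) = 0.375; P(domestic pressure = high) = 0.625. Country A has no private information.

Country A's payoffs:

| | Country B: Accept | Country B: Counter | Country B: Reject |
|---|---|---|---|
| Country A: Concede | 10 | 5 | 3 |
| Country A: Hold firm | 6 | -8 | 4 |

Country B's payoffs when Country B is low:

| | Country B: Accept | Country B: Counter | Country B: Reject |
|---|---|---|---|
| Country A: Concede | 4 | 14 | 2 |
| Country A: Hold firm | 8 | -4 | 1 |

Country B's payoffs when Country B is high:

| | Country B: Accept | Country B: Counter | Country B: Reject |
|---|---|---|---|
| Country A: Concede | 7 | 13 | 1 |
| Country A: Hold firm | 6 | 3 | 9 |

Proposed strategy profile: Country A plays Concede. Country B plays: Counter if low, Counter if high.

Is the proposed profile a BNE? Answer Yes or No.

Yes

Country A plays Concede: E[Concede] = 0.375·(5) + 0.625·(5) = 5; E[Hold firm] = -8. Best-responding. ✓
Country B (domestic pressure low), facing Concede: Accept gives 4, Counter gives 14, Reject gives 2. Proposed Counter is best. ✓
Country B (domestic pressure high), facing Concede: Accept gives 7, Counter gives 13, Reject gives 1. Proposed Counter is best. ✓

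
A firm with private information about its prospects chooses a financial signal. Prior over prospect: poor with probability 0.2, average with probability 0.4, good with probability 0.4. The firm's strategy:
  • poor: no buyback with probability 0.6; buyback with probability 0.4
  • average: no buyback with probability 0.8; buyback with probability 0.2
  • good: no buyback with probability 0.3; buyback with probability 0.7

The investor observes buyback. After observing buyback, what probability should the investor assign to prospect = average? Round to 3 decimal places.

P(buyback) = 0.2·0.4 + 0.4·0.2 + 0.4·0.7 = 0.44
P(average | buyback) = (0.4·0.2) / 0.44 = 0.08 / 0.44 = 0.181818

0.182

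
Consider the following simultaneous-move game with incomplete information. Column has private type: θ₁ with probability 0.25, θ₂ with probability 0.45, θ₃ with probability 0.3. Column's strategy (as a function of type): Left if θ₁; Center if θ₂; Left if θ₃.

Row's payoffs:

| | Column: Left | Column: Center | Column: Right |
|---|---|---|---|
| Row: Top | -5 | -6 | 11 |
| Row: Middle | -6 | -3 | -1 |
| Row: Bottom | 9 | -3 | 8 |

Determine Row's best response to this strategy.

Bottom

Compute Row's expected payoff for each action, taking the expectation over Column's type.
E[Top] = 0.25·(-5) + 0.45·(-6) + 0.3·(-5) = -5.45
E[Middle] = 0.25·(-6) + 0.45·(-3) + 0.3·(-6) = -4.65
E[Bottom] = 0.25·(9) + 0.45·(-3) + 0.3·(9) = 3.6
Best response: Bottom (3.6 is the largest).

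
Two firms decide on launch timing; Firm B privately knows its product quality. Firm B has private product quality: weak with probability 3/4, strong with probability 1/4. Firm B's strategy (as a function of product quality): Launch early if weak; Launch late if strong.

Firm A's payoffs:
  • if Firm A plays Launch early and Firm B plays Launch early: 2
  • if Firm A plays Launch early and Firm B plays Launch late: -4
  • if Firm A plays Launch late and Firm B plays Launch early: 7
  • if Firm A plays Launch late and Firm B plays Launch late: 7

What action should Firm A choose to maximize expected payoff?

E[Launch early] = 3/4·(2) + 1/4·(-4) = 1/2
E[Launch late] = 3/4·(7) + 1/4·(7) = 7
Best response: Launch late (7 is the largest).

Launch late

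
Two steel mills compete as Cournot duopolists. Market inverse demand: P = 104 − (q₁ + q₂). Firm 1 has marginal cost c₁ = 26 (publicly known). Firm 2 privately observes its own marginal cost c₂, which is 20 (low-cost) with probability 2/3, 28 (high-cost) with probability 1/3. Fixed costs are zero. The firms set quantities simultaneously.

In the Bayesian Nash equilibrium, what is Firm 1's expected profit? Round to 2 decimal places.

Type-c best response for Firm 2: q₂(c) = (104 − c)/2 − q₁/2.
Firm 1 maximizes expected profit; its first-order condition is 104 − 2q₁ − E[q₂] − 26 = 0.
Substituting E[q₂] and solving: E[c₂] = 22.6667, so q₁ = (104 − 2·26 + 22.6667)/3 = 24.8889.
E[P] = 104 − (q₁ + E[q₂]) = 50.8889; Firm 1's expected profit = (E[P] − 26)·q₁ = (50.8889 − 26)·24.8889 = 619.457.

619.46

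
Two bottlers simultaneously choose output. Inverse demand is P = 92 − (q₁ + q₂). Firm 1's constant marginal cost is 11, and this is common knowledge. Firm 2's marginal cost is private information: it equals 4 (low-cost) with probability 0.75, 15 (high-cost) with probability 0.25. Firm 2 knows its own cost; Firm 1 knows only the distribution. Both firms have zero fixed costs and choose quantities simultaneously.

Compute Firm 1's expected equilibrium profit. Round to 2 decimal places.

654.51

Each type of Firm 2 best-responds to q₁; Firm 1 best-responds to the expected q₂ over Firm 2's types.
Firm 2 with cost c maximizes (92 − (q₁+q₂) − c)·q₂, giving q₂(c) = (92 − c − q₁)/2.
E[c₂] = 0.75·4 + 0.25·15 = 6.75
Firm 1's FOC against E[q₂] yields q₁ = (92 − 2·11 + E[c₂])/3 = (92 − 22 + 6.75)/3 = 25.5833.
E[P] = 92 − (q₁ + E[q₂]) = 36.5833; Firm 1's expected profit = (E[P] − 11)·q₁ = (36.5833 − 11)·25.5833 = 654.507.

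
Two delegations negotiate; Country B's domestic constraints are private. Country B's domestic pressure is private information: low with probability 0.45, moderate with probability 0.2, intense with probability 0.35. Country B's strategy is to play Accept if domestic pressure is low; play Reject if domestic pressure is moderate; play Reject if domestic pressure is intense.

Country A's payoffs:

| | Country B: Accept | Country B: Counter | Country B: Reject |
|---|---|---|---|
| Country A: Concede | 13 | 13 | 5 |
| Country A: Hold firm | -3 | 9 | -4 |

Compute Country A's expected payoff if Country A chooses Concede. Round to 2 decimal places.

8.60

E[Concede] = 0.45·13 + 0.2·5 + 0.35·5 = 5.85 + 1 + 1.75 = 8.6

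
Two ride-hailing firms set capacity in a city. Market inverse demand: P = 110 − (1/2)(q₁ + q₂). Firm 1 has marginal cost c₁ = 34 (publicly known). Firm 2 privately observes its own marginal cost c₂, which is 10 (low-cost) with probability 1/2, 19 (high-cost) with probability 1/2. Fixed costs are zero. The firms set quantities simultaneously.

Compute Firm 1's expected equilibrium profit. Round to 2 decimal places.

Firm 2 with cost c maximizes (110 − (1/2)(q₁+q₂) − c)·q₂, giving q₂(c) = (110 − c − (1/2)q₁).
E[c₂] = 1/2·10 + 1/2·19 = 14.5
Firm 1's FOC against E[q₂] yields q₁ = (110 − 2·34 + E[c₂])/(3/2) = (110 − 68 + 14.5)/(3/2) = 37.6667.
E[P] = 110 − (1/2)·(q₁ + E[q₂]) = 52.8333; Firm 1's expected profit = (E[P] − 34)·q₁ = (52.8333 − 34)·37.6667 = 709.389.

709.39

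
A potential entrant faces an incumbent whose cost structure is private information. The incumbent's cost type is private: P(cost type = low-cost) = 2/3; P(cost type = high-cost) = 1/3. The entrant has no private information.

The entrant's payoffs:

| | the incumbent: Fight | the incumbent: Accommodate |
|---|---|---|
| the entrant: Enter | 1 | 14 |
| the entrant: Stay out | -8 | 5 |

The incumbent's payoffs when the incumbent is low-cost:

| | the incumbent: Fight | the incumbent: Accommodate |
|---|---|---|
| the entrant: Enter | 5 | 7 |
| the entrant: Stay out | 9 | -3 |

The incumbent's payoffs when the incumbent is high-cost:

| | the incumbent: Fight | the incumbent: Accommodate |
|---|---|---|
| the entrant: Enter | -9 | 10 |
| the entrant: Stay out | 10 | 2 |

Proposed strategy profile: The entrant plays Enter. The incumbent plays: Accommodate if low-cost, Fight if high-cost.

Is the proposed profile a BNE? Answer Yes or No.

A profile is a BNE iff every type of every player is best-responding given beliefs about the other side.
The entrant plays Enter: E[Enter] = 2/3·(14) + 1/3·(1) = 29/3; E[Stay out] = 2/3. Best-responding. ✓
The incumbent (cost type low-cost), facing Enter: Fight gives 5, Accommodate gives 7. Proposed Accommodate is best. ✓
The incumbent (cost type high-cost), facing Enter: Fight gives -9, Accommodate gives 10. Proposed Fight is not best — profitable deviation exists. ✗

No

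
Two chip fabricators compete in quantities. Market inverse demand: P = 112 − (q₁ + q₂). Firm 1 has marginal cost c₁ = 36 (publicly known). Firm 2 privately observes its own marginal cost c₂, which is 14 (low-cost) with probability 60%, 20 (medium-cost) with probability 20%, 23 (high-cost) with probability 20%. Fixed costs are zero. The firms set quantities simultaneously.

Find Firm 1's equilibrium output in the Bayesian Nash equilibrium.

Each type of Firm 2 best-responds to q₁; Firm 1 best-responds to the expected q₂ over Firm 2's types.
Firm 2 with cost c maximizes (112 − (q₁+q₂) − c)·q₂, giving q₂(c) = (112 − c − q₁)/2.
E[c₂] = 0.6·14 + 0.2·20 + 0.2·23 = 17
Firm 1's FOC against E[q₂] yields q₁ = (112 − 2·36 + E[c₂])/3 = (112 − 72 + 17)/3 = 19.

19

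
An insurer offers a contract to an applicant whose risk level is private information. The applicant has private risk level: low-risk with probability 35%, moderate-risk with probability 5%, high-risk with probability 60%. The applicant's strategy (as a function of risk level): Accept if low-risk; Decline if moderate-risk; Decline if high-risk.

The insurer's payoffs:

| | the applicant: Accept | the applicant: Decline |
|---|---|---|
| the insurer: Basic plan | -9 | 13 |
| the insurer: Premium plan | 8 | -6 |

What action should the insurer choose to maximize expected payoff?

Compute the insurer's expected payoff for each action, taking the expectation over the applicant's type.
E[Basic plan] = 0.35·(-9) + 0.05·(13) + 0.6·(13) = 5.3
E[Premium plan] = 0.35·(8) + 0.05·(-6) + 0.6·(-6) = -1.1
Best response: Basic plan (5.3 is the largest).

Basic plan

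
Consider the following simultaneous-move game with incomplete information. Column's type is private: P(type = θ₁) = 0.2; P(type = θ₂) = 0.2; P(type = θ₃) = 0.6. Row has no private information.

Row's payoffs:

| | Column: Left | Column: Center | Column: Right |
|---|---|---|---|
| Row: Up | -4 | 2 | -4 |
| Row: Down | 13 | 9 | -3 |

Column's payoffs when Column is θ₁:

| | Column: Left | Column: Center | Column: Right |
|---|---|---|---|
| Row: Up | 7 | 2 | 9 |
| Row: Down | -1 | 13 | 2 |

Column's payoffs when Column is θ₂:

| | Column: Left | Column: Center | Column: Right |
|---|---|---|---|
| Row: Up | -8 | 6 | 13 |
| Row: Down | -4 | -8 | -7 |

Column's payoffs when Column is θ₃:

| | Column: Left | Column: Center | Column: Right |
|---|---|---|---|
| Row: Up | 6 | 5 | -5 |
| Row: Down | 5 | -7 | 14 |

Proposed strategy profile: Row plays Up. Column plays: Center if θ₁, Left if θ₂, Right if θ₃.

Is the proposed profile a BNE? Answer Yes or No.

A profile is a BNE iff every type of every player is best-responding given beliefs about the other side.
Row plays Up: E[Up] = 0.2·(2) + 0.2·(-4) + 0.6·(-4) = -2.8; E[Down] = 2.6. Not best-responding. ✗
Column (type θ₁), facing Up: Left gives 7, Center gives 2, Right gives 9. Proposed Center is not best — profitable deviation exists. ✗
Column (type θ₂), facing Up: Left gives -8, Center gives 6, Right gives 13. Proposed Left is not best — profitable deviation exists. ✗
Column (type θ₃), facing Up: Left gives 6, Center gives 5, Right gives -5. Proposed Right is not best — profitable deviation exists. ✗

No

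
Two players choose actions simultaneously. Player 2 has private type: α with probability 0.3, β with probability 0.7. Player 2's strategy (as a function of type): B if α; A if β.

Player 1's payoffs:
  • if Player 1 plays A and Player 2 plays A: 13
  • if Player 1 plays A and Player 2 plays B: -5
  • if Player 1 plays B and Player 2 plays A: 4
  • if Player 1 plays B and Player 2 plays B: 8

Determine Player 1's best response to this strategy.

A

E[A] = 0.3·(-5) + 0.7·(13) = 7.6
E[B] = 0.3·(8) + 0.7·(4) = 5.2
Best response: A (7.6 is the largest).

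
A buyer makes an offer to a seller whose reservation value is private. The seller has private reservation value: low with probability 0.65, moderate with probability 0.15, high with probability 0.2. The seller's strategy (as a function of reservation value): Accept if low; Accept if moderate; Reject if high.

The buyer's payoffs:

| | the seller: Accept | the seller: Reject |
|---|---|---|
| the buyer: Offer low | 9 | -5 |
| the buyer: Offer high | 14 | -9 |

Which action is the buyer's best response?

E[Offer low] = 0.65·(9) + 0.15·(9) + 0.2·(-5) = 6.2
E[Offer high] = 0.65·(14) + 0.15·(14) + 0.2·(-9) = 9.4
Best response: Offer high (9.4 is the largest).

Offer high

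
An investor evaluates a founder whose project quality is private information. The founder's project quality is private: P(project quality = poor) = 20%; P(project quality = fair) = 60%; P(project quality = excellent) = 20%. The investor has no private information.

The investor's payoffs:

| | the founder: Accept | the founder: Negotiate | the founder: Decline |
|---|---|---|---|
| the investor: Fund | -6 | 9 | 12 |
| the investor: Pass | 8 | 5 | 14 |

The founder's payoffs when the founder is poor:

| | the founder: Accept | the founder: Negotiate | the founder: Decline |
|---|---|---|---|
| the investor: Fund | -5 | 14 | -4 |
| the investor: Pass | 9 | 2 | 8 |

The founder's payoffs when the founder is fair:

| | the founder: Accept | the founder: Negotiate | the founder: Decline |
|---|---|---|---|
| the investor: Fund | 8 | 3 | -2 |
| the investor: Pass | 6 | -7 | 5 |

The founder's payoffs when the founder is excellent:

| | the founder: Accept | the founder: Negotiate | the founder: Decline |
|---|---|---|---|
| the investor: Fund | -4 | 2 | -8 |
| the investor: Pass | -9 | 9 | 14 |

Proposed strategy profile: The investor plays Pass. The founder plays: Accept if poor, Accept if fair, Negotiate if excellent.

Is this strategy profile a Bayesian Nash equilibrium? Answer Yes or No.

The investor plays Pass: E[Pass] = 0.2·(8) + 0.6·(8) + 0.2·(5) = 7.4; E[Fund] = -3. Best-responding. ✓
The founder (project quality poor), facing Pass: Accept gives 9, Negotiate gives 2, Decline gives 8. Proposed Accept is best. ✓
The founder (project quality fair), facing Pass: Accept gives 6, Negotiate gives -7, Decline gives 5. Proposed Accept is best. ✓
The founder (project quality excellent), facing Pass: Accept gives -9, Negotiate gives 9, Decline gives 14. Proposed Negotiate is not best — profitable deviation exists. ✗

No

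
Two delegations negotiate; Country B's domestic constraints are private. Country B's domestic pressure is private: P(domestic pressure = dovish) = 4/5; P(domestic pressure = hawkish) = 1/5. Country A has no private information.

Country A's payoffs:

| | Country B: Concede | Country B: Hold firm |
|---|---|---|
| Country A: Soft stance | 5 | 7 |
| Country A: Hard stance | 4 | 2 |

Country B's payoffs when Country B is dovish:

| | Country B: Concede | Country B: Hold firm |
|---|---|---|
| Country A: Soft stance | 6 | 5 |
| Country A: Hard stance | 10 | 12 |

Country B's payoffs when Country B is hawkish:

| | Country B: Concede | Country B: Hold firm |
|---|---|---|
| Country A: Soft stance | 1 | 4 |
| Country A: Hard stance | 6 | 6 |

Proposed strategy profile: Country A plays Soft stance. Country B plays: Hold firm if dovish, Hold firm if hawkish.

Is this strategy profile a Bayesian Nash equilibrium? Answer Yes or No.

Country A plays Soft stance: E[Soft stance] = 4/5·(7) + 1/5·(7) = 7; E[Hard stance] = 2. Best-responding. ✓
Country B (domestic pressure dovish), facing Soft stance: Concede gives 6, Hold firm gives 5. Proposed Hold firm is not best — profitable deviation exists. ✗
Country B (domestic pressure hawkish), facing Soft stance: Concede gives 1, Hold firm gives 4. Proposed Hold firm is best. ✓

No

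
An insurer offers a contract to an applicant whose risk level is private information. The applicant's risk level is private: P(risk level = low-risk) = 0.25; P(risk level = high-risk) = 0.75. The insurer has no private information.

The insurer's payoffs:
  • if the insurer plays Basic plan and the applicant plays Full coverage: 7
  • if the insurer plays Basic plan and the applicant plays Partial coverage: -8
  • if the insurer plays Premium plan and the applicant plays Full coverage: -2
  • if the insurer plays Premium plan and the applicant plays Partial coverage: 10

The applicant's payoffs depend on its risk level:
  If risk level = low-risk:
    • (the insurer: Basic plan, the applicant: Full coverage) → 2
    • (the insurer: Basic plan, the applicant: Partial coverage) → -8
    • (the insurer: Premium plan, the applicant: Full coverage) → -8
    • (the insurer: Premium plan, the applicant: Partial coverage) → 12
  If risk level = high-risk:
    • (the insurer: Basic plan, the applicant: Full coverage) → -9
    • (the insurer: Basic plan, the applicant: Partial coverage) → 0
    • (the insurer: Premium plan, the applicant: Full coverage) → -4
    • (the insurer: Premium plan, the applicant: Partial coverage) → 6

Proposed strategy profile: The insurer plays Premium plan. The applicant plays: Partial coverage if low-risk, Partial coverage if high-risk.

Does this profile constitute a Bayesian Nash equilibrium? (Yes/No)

The insurer plays Premium plan: E[Premium plan] = 0.25·(10) + 0.75·(10) = 10; E[Basic plan] = -8. Best-responding. ✓
The applicant (risk level low-risk), facing Premium plan: Full coverage gives -8, Partial coverage gives 12. Proposed Partial coverage is best. ✓
The applicant (risk level high-risk), facing Premium plan: Full coverage gives -4, Partial coverage gives 6. Proposed Partial coverage is best. ✓

Yes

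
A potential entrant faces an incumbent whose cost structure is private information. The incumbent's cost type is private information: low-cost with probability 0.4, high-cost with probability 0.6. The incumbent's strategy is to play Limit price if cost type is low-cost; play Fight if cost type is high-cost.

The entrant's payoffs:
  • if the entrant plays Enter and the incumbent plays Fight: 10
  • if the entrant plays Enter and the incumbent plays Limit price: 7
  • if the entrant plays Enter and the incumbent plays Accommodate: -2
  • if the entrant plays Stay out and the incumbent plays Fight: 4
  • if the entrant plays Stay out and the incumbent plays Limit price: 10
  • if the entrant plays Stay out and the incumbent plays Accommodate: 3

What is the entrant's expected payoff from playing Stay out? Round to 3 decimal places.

6.400

E[Stay out] = 0.4·10 + 0.6·4 = 4 + 2.4 = 6.4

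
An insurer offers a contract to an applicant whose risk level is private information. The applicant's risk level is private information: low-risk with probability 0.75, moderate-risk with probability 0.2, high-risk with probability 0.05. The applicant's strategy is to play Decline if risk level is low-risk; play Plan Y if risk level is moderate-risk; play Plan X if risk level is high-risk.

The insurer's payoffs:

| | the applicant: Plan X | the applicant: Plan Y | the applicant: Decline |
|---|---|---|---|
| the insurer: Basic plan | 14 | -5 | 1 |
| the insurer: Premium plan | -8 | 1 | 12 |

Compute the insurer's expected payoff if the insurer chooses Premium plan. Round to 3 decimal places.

E[Premium plan] = 0.75·12 + 0.2·1 + 0.05·(-8) = 9 + 0.2 + (-0.4) = 8.8

8.800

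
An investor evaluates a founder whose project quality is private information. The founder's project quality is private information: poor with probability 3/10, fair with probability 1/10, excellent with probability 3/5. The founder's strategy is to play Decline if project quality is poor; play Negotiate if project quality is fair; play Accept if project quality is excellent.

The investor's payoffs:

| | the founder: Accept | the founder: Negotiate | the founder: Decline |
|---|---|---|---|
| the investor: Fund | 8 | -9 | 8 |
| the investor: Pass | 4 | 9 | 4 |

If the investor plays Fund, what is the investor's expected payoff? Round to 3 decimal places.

6.300

Take the expectation over the founder's project quality, weighting each type's action by its prior probability.
E[Fund] = 3/10·8 + 1/10·(-9) + 3/5·8 = 12/5 + (-9/10) + 24/5 = 63/10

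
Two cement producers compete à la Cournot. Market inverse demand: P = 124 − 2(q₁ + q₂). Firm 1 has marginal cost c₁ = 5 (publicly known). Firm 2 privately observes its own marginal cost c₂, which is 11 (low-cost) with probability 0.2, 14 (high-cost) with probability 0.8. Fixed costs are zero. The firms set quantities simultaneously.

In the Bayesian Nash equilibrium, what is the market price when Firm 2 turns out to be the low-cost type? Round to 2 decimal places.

Each type of Firm 2 best-responds to q₁; Firm 1 best-responds to the expected q₂ over Firm 2's types.
Firm 2 with cost c maximizes (124 − 2(q₁+q₂) − c)·q₂, giving q₂(c) = (124 − c − 2q₁)/4.
E[c₂] = 0.2·11 + 0.8·14 = 13.4
Firm 1's FOC against E[q₂] yields q₁ = (124 − 2·5 + E[c₂])/6 = (124 − 10 + 13.4)/6 = 21.2333.
q₂(low-cost) = 17.6333, so P = 124 − 2·(21.2333 + 17.6333) = 46.2667.

46.27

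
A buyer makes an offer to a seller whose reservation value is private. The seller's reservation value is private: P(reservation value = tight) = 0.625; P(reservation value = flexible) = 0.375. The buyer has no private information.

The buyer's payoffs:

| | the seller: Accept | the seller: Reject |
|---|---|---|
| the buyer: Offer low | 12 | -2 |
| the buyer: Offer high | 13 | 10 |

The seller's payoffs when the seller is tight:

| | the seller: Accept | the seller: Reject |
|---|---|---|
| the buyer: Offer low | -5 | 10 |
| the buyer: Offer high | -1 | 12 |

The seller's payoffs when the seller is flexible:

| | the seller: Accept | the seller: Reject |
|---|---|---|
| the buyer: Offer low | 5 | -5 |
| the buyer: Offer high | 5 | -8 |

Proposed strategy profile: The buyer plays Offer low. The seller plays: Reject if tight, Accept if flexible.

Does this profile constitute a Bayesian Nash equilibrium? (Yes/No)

No

A profile is a BNE iff every type of every player is best-responding given beliefs about the other side.
The buyer plays Offer low: E[Offer low] = 0.625·(-2) + 0.375·(12) = 3.25; E[Offer high] = 11.125. Not best-responding. ✗
The seller (reservation value tight), facing Offer low: Accept gives -5, Reject gives 10. Proposed Reject is best. ✓
The seller (reservation value flexible), facing Offer low: Accept gives 5, Reject gives -5. Proposed Accept is best. ✓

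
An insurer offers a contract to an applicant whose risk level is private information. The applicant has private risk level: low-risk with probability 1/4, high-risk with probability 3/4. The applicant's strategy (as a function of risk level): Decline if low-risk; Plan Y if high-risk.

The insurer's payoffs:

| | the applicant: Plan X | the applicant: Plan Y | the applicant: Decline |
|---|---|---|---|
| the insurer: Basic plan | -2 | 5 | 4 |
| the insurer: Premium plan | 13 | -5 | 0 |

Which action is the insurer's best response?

Basic plan

E[Basic plan] = 1/4·(4) + 3/4·(5) = 19/4
E[Premium plan] = 1/4·(0) + 3/4·(-5) = -15/4
Best response: Basic plan (19/4 is the largest).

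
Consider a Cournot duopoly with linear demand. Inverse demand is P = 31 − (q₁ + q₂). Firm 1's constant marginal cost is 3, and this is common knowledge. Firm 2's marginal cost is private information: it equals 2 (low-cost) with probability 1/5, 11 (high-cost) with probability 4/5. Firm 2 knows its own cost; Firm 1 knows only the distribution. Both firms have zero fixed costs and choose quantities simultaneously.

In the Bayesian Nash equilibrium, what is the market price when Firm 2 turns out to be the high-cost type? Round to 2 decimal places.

15.30

Type-c best response for Firm 2: q₂(c) = (31 − c)/2 − q₁/2.
Firm 1 maximizes expected profit; its first-order condition is 31 − 2q₁ − E[q₂] − 3 = 0.
Substituting E[q₂] and solving: E[c₂] = 9.2, so q₁ = (31 − 2·3 + 9.2)/3 = 11.4.
q₂(high-cost) = 4.3, so P = 31 − (11.4 + 4.3) = 15.3.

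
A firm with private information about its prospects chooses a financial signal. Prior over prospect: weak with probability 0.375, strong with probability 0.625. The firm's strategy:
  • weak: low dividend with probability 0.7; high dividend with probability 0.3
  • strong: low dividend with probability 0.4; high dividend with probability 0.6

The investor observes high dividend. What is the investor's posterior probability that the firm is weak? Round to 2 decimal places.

P(high dividend) = 0.375·0.3 + 0.625·0.6 = 0.4875
P(weak | high dividend) = (0.375·0.3) / 0.4875 = 0.1125 / 0.4875 = 0.230769

0.23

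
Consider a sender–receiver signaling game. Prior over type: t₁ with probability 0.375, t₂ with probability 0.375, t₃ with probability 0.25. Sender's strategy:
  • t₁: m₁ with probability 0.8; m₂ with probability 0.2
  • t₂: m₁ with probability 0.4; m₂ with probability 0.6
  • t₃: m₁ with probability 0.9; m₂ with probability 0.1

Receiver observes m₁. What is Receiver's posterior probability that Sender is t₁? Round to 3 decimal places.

P(m₁) = 0.375·0.8 + 0.375·0.4 + 0.25·0.9 = 0.675
P(t₁ | m₁) = (0.375·0.8) / 0.675 = 0.3 / 0.675 = 0.444444

0.444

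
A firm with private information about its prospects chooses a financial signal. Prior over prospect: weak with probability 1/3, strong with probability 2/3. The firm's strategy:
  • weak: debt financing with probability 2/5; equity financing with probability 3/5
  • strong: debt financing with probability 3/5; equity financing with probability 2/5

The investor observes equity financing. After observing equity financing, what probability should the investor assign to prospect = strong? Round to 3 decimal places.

0.571

P(equity financing) = (1/3)·(3/5) + (2/3)·(2/5) = 7/15
P(strong | equity financing) = ((2/3)·(2/5)) / (7/15) = (4/15) / (7/15) = 4/7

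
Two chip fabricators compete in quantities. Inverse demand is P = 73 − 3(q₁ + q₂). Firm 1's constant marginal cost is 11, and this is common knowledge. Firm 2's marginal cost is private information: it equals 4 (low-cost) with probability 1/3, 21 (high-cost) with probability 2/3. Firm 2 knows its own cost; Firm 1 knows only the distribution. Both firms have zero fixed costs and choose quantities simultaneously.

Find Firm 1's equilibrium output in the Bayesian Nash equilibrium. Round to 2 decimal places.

7.37

Firm 2 with cost c maximizes (73 − 3(q₁+q₂) − c)·q₂, giving q₂(c) = (73 − c − 3q₁)/6.
E[c₂] = 1/3·4 + 2/3·21 = 15.3333
Firm 1's FOC against E[q₂] yields q₁ = (73 − 2·11 + E[c₂])/9 = (73 − 22 + 15.3333)/9 = 7.37037.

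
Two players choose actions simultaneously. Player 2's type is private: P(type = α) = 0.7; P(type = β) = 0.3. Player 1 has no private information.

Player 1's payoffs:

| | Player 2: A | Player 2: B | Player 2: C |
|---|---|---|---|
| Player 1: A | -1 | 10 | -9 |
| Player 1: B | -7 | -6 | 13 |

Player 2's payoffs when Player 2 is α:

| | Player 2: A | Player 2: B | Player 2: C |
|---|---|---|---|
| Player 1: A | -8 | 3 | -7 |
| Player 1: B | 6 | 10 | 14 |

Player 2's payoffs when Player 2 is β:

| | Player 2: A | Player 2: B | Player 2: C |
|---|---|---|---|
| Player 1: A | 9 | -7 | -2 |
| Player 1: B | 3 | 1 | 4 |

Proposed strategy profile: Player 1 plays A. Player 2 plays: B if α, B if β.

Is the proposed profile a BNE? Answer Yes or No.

A profile is a BNE iff every type of every player is best-responding given beliefs about the other side.
Player 1 plays A: E[A] = 0.7·(10) + 0.3·(10) = 10; E[B] = -6. Best-responding. ✓
Player 2 (type α), facing A: A gives -8, B gives 3, C gives -7. Proposed B is best. ✓
Player 2 (type β), facing A: A gives 9, B gives -7, C gives -2. Proposed B is not best — profitable deviation exists. ✗

No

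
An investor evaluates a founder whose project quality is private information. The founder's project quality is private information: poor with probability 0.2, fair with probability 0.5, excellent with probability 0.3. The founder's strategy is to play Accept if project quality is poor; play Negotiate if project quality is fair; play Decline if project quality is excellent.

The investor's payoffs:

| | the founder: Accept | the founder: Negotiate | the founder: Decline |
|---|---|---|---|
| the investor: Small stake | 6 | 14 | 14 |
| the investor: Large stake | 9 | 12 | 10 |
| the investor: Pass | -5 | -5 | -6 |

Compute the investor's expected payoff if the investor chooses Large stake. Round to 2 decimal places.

10.80

E[Large stake] = 0.2·9 + 0.5·12 + 0.3·10 = 1.8 + 6 + 3 = 10.8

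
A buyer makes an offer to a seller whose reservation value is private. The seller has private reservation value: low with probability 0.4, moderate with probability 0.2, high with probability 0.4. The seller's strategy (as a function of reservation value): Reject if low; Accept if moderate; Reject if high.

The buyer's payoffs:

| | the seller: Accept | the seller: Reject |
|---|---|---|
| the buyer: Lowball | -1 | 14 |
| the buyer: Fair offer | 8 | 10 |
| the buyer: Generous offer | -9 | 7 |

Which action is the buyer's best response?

Lowball

E[Lowball] = 0.4·(14) + 0.2·(-1) + 0.4·(14) = 11
E[Fair offer] = 0.4·(10) + 0.2·(8) + 0.4·(10) = 9.6
E[Generous offer] = 0.4·(7) + 0.2·(-9) + 0.4·(7) = 3.8
Best response: Lowball (11 is the largest).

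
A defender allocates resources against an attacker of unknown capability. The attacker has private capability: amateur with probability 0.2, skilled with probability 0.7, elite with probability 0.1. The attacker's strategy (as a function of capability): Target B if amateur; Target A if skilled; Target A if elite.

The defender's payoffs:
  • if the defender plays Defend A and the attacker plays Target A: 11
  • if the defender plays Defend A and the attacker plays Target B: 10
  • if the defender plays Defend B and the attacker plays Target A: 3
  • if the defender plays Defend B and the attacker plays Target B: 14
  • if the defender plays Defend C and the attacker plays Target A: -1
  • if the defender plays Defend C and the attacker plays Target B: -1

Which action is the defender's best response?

Defend A

E[Defend A] = 0.2·(10) + 0.7·(11) + 0.1·(11) = 10.8
E[Defend B] = 0.2·(14) + 0.7·(3) + 0.1·(3) = 5.2
E[Defend C] = 0.2·(-1) + 0.7·(-1) + 0.1·(-1) = -1
Best response: Defend A (10.8 is the largest).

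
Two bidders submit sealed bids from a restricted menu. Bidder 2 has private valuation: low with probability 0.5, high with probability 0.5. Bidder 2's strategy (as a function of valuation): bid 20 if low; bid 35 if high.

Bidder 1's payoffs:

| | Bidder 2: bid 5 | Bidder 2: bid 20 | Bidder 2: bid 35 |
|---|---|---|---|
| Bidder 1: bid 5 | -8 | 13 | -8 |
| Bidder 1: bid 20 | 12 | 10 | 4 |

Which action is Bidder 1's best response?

E[bid 5] = 0.5·(13) + 0.5·(-8) = 2.5
E[bid 20] = 0.5·(10) + 0.5·(4) = 7
Best response: bid 20 (7 is the largest).

bid 20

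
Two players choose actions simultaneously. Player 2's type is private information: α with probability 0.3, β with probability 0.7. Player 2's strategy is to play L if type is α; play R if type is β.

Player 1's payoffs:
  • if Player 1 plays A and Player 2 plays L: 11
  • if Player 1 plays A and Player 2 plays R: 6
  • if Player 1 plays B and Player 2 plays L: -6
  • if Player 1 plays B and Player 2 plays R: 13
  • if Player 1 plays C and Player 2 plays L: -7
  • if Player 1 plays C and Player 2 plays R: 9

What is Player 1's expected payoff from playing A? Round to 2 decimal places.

E[A] = 0.3·11 + 0.7·6 = 3.3 + 4.2 = 7.5

7.50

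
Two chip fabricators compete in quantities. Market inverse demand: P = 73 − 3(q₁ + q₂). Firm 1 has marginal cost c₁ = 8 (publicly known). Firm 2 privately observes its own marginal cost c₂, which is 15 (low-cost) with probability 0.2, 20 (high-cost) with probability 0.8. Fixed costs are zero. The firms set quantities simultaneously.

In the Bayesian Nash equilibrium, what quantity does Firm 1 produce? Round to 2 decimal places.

8.44

Each type of Firm 2 best-responds to q₁; Firm 1 best-responds to the expected q₂ over Firm 2's types.
Firm 2 with cost c maximizes (73 − 3(q₁+q₂) − c)·q₂, giving q₂(c) = (73 − c − 3q₁)/6.
E[c₂] = 0.2·15 + 0.8·20 = 19
Firm 1's FOC against E[q₂] yields q₁ = (73 − 2·8 + E[c₂])/9 = (73 − 16 + 19)/9 = 8.44444.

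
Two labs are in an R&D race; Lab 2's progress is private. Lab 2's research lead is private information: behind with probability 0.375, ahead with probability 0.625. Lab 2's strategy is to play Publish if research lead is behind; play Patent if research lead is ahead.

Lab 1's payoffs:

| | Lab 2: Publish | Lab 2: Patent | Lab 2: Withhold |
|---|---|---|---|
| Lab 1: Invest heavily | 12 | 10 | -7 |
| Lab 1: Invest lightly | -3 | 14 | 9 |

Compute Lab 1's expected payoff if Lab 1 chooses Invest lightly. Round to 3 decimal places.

E[Invest lightly] = 0.375·(-3) + 0.625·14 = (-1.125) + 8.75 = 7.625

7.625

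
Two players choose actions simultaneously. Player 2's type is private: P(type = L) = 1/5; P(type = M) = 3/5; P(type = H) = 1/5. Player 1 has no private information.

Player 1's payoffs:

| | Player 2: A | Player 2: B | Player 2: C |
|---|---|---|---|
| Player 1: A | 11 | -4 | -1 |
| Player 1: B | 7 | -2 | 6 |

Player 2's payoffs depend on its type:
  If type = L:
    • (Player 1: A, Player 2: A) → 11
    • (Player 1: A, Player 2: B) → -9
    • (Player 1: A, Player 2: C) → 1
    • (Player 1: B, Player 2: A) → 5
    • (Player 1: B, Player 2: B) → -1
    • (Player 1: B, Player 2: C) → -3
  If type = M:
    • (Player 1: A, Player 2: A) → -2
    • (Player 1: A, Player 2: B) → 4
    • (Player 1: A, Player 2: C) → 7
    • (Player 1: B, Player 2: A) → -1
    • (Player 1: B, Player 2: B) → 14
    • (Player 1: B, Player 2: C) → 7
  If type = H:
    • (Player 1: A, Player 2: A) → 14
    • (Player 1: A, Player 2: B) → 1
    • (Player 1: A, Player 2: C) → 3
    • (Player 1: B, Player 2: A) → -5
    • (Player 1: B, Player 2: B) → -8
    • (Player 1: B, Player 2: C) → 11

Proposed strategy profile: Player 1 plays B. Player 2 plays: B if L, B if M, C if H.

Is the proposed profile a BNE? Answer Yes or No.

Player 1 plays B: E[B] = 1/5·(-2) + 3/5·(-2) + 1/5·(6) = -2/5; E[A] = -17/5. Best-responding. ✓
Player 2 (type L), facing B: A gives 5, B gives -1, C gives -3. Proposed B is not best — profitable deviation exists. ✗
Player 2 (type M), facing B: A gives -1, B gives 14, C gives 7. Proposed B is best. ✓
Player 2 (type H), facing B: A gives -5, B gives -8, C gives 11. Proposed C is best. ✓

No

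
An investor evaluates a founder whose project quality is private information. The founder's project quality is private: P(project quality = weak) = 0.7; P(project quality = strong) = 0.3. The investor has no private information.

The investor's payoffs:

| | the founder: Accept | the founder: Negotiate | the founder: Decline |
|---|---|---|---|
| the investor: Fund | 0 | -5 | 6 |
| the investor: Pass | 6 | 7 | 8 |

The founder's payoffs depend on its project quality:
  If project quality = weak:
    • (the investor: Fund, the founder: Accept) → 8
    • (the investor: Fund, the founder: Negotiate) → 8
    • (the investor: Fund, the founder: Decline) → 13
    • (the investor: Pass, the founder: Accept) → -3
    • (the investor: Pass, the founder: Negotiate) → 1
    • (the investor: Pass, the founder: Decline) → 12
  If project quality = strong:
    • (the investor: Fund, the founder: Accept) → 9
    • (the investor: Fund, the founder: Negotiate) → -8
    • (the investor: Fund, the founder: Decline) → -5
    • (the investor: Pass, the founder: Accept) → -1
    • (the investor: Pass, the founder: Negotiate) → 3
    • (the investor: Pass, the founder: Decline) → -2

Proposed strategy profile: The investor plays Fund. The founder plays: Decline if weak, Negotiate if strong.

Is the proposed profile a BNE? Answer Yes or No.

No

The investor plays Fund: E[Fund] = 0.7·(6) + 0.3·(-5) = 2.7; E[Pass] = 7.7. Not best-responding. ✗
The founder (project quality weak), facing Fund: Accept gives 8, Negotiate gives 8, Decline gives 13. Proposed Decline is best. ✓
The founder (project quality strong), facing Fund: Accept gives 9, Negotiate gives -8, Decline gives -5. Proposed Negotiate is not best — profitable deviation exists. ✗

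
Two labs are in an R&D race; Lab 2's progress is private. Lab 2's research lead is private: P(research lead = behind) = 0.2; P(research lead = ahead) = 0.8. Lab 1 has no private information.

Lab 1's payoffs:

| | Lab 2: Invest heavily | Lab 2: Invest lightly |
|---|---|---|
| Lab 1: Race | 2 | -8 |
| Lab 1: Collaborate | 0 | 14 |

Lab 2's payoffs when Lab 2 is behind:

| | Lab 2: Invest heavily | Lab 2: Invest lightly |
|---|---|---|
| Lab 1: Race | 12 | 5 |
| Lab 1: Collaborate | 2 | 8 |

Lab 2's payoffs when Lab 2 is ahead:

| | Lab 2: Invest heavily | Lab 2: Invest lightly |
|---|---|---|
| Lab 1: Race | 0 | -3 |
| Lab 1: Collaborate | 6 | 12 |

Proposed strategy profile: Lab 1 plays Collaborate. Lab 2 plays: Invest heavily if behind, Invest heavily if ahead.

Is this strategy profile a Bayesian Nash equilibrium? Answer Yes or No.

No

Lab 1 plays Collaborate: E[Collaborate] = 0.2·(0) + 0.8·(0) = 0; E[Race] = 2. Not best-responding. ✗
Lab 2 (research lead behind), facing Collaborate: Invest heavily gives 2, Invest lightly gives 8. Proposed Invest heavily is not best — profitable deviation exists. ✗
Lab 2 (research lead ahead), facing Collaborate: Invest heavily gives 6, Invest lightly gives 12. Proposed Invest heavily is not best — profitable deviation exists. ✗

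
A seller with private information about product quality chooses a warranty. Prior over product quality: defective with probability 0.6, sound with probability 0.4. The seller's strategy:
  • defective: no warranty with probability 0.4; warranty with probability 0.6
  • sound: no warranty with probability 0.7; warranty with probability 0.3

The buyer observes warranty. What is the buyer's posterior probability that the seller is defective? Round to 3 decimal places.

0.750

P(warranty) = 0.6·0.6 + 0.4·0.3 = 0.48
P(defective | warranty) = (0.6·0.6) / 0.48 = 0.36 / 0.48 = 0.75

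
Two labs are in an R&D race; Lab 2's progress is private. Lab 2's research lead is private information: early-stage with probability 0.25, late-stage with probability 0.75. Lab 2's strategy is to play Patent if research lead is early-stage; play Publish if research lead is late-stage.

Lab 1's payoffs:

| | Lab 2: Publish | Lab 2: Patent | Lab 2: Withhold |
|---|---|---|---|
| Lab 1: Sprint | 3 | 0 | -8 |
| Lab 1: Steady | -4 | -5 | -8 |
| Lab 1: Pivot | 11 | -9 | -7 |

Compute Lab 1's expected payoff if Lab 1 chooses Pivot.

E[Pivot] = 0.25·(-9) + 0.75·11 = (-2.25) + 8.25 = 6

6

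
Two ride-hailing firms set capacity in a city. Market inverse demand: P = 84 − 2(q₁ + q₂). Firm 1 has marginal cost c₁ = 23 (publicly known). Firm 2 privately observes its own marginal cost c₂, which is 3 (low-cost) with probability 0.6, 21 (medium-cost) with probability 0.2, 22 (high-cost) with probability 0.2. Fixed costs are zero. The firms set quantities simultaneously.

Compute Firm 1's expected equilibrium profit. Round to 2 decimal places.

Firm 2 with cost c maximizes (84 − 2(q₁+q₂) − c)·q₂, giving q₂(c) = (84 − c − 2q₁)/4.
E[c₂] = 0.6·3 + 0.2·21 + 0.2·22 = 10.4
Firm 1's FOC against E[q₂] yields q₁ = (84 − 2·23 + E[c₂])/6 = (84 − 46 + 10.4)/6 = 8.06667.
E[P] = 84 − 2·(q₁ + E[q₂]) = 39.1333; Firm 1's expected profit = (E[P] − 23)·q₁ = (39.1333 − 23)·8.06667 = 130.142.

130.14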